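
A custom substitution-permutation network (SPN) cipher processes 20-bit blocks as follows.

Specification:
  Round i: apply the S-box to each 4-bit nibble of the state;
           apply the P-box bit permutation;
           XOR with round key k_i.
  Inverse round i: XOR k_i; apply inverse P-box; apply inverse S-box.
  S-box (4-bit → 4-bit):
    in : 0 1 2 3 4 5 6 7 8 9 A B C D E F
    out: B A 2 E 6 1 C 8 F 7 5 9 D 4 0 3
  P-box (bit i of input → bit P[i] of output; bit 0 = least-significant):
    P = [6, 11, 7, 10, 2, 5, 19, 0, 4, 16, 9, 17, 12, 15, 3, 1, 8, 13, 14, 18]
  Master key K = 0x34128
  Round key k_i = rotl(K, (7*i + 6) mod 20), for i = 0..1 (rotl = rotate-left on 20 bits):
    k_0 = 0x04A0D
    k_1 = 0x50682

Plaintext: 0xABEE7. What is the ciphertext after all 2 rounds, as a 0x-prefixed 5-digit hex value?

0x0AFF5

s_0 = plaintext = 0xABEE7
s_1 = Round(s_0, k_0) = 0x01F0F
s_2 = Round(s_1, k_1) = 0x0AFF5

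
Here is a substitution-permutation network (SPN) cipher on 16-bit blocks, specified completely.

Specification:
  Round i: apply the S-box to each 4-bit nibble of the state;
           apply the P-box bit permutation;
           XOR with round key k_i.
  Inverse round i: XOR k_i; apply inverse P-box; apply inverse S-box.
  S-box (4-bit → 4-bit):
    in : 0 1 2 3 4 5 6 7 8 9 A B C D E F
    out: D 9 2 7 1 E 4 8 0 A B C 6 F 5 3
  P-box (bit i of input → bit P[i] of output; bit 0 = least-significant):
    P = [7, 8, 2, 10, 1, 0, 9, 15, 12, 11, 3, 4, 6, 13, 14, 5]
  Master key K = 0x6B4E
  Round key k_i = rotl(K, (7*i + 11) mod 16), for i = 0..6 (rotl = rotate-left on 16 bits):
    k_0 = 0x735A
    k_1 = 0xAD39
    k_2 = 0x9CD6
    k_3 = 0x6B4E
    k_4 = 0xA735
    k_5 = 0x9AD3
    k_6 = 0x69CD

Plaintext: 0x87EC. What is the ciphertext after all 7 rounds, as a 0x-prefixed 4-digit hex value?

0x91F0

s_0 = plaintext = 0x87EC
s_1 = Round(s_0, k_0) = 0x704C
s_2 = Round(s_1, k_1) = 0xBC07
s_3 = Round(s_2, k_2) = 0x52FC
s_4 = Round(s_3, k_3) = 0x0269
s_5 = Round(s_4, k_4) = 0xE855
s_6 = Round(s_5, k_5) = 0x5D96
s_7 = Round(s_6, k_6) = 0x91F0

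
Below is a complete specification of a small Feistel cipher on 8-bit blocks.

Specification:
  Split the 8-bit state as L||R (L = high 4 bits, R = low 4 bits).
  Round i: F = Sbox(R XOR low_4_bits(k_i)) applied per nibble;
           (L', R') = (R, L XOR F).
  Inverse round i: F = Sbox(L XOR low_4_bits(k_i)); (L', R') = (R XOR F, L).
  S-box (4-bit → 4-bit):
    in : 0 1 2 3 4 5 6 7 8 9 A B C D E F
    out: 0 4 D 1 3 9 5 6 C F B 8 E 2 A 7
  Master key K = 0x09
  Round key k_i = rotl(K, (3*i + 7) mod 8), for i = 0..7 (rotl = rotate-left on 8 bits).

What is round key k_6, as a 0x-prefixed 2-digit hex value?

K = 0x09
k_0 = rotl(K, (3*0+7) mod 8) = rotl(K, 7) = 0x84
k_1 = rotl(K, (3*1+7) mod 8) = rotl(K, 2) = 0x24
k_2 = rotl(K, (3*2+7) mod 8) = rotl(K, 5) = 0x21
k_3 = rotl(K, (3*3+7) mod 8) = rotl(K, 0) = 0x09
k_4 = rotl(K, (3*4+7) mod 8) = rotl(K, 3) = 0x48
k_5 = rotl(K, (3*5+7) mod 8) = rotl(K, 6) = 0x42
k_6 = rotl(K, (3*6+7) mod 8) = rotl(K, 1) = 0x12

0x12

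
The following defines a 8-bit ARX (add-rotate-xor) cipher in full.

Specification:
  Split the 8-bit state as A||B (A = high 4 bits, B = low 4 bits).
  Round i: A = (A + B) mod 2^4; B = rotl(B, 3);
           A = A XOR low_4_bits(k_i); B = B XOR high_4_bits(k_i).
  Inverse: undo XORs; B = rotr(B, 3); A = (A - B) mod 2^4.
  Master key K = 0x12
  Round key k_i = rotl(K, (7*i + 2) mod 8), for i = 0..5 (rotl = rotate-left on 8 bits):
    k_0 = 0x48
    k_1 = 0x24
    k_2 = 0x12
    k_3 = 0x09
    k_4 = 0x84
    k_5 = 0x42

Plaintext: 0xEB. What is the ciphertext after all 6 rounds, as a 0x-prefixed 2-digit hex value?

0x7C

s_0 = plaintext = 0xEB
s_1 = Round(s_0, k_0) = 0x19
s_2 = Round(s_1, k_1) = 0xEE
s_3 = Round(s_2, k_2) = 0xE6
s_4 = Round(s_3, k_3) = 0xD3
s_5 = Round(s_4, k_4) = 0x41
s_6 = Round(s_5, k_5) = 0x7C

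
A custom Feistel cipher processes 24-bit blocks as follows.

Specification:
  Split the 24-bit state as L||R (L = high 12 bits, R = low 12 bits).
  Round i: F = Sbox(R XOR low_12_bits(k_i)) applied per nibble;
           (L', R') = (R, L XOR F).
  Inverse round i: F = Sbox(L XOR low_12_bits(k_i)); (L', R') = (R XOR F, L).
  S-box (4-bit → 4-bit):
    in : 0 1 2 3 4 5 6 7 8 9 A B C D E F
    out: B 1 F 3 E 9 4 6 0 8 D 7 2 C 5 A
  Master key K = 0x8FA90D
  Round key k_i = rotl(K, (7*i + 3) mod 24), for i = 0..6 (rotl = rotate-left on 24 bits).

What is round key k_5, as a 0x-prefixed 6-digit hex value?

0x4363EA

K = 0x8FA90D
k_0 = rotl(K, (7*0+3) mod 24) = rotl(K, 3) = 0x7D486C
k_1 = rotl(K, (7*1+3) mod 24) = rotl(K, 10) = 0xA4363E
k_2 = rotl(K, (7*2+3) mod 24) = rotl(K, 17) = 0x1B1F52
k_3 = rotl(K, (7*3+3) mod 24) = rotl(K, 0) = 0x8FA90D
k_4 = rotl(K, (7*4+3) mod 24) = rotl(K, 7) = 0xD486C7
k_5 = rotl(K, (7*5+3) mod 24) = rotl(K, 14) = 0x4363EA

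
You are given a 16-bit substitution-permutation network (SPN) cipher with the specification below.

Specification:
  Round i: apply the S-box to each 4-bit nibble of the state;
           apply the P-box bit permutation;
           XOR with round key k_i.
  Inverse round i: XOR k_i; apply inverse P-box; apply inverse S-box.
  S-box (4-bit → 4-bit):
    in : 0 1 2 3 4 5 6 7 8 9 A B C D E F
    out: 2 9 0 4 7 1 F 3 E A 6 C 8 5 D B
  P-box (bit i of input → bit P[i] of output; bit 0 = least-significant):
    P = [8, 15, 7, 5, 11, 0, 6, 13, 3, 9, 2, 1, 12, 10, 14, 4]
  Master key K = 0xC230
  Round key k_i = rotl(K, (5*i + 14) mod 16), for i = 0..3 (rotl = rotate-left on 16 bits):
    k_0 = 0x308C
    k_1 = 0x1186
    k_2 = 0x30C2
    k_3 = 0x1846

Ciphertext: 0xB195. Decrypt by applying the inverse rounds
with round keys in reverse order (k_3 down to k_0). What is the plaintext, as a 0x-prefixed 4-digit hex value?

0x66AA

s_0 = ciphertext = 0xB195
s_1 = InvRound(s_0, k_3) = 0xCC64
s_2 = InvRound(s_1, k_2) = 0x4B18
s_3 = InvRound(s_2, k_1) = 0xE653
s_4 = InvRound(s_3, k_0) = 0x66AA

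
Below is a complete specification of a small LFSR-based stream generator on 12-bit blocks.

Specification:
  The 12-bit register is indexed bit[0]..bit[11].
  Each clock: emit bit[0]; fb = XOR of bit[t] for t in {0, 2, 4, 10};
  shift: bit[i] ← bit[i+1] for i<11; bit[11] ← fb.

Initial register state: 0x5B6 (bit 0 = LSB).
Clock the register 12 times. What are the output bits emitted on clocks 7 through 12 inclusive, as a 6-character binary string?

reg_0 = 0x5B6
clock 1: out=0, reg = 0xADB
clock 2: out=1, reg = 0x56D
clock 3: out=1, reg = 0xAB6
clock 4: out=0, reg = 0x55B
clock 5: out=1, reg = 0xAAD
clock 6: out=1, reg = 0x556
clock 7: out=0, reg = 0xAAB
clock 8: out=1, reg = 0xD55
clock 9: out=1, reg = 0x6AA
clock 10: out=0, reg = 0xB55
clock 11: out=1, reg = 0xDAA
clock 12: out=0, reg = 0xED5

011010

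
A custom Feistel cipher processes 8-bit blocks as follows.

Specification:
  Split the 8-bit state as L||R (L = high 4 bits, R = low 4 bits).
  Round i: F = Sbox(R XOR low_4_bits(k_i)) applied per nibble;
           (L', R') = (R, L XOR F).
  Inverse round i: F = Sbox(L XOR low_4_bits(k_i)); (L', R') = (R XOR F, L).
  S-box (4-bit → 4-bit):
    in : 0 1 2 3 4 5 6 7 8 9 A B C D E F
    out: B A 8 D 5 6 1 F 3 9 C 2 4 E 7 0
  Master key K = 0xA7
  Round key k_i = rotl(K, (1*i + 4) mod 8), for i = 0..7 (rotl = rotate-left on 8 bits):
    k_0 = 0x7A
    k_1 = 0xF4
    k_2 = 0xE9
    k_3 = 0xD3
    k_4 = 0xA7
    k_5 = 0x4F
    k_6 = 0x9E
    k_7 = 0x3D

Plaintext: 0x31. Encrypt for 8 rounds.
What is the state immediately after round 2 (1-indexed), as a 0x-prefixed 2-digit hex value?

s_0 = plaintext = 0x31
s_1 = Round(s_0, k_0) = 0x11
s_2 = Round(s_1, k_1) = 0x17
s_3 = Round(s_2, k_2) = 0x76
s_4 = Round(s_3, k_3) = 0x61
s_5 = Round(s_4, k_4) = 0x17
s_6 = Round(s_5, k_5) = 0x72
s_7 = Round(s_6, k_6) = 0x23
s_8 = Round(s_7, k_7) = 0x35

0x17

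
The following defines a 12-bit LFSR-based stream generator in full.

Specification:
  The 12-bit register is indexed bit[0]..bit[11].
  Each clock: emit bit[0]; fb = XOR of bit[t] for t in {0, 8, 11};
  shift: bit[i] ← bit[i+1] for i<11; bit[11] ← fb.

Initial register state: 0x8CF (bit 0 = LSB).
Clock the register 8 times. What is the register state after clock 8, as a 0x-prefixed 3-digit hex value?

0xA28

reg_0 = 0x8CF
clock 1: out=1, reg = 0x467
clock 2: out=1, reg = 0xA33
clock 3: out=1, reg = 0x519
clock 4: out=1, reg = 0x28C
clock 5: out=0, reg = 0x146
clock 6: out=0, reg = 0x8A3
clock 7: out=1, reg = 0x451
clock 8: out=1, reg = 0xA28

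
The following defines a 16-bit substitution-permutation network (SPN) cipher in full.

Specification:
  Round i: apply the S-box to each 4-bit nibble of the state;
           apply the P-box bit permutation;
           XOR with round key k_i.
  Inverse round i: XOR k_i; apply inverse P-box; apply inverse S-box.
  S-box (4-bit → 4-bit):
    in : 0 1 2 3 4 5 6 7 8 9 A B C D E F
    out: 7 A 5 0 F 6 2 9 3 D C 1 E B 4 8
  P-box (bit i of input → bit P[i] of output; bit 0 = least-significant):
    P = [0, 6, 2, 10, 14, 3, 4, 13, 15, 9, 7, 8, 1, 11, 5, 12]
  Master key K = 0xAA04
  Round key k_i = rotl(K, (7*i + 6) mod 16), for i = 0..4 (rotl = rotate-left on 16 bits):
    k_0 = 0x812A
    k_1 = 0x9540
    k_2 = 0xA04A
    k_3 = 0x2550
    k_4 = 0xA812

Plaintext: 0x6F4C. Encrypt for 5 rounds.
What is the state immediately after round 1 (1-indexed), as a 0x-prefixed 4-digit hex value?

0xEC76

s_0 = plaintext = 0x6F4C
s_1 = Round(s_0, k_0) = 0xEC76
s_2 = Round(s_1, k_1) = 0xF6A0
s_3 = Round(s_2, k_2) = 0x921F
s_4 = Round(s_3, k_3) = 0x91FA
s_5 = Round(s_4, k_4) = 0x9F34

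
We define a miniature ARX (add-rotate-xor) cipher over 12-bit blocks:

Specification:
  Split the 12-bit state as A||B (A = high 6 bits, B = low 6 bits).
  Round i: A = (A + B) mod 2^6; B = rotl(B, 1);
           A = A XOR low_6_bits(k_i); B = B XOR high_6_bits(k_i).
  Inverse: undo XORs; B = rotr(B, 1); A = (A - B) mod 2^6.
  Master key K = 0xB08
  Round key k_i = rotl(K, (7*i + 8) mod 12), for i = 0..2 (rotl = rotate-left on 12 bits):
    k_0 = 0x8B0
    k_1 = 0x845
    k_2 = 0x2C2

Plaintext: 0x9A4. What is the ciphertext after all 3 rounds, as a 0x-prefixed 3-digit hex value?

0x526

s_0 = plaintext = 0x9A4
s_1 = Round(s_0, k_0) = 0xEAB
s_2 = Round(s_1, k_1) = 0x836
s_3 = Round(s_2, k_2) = 0x526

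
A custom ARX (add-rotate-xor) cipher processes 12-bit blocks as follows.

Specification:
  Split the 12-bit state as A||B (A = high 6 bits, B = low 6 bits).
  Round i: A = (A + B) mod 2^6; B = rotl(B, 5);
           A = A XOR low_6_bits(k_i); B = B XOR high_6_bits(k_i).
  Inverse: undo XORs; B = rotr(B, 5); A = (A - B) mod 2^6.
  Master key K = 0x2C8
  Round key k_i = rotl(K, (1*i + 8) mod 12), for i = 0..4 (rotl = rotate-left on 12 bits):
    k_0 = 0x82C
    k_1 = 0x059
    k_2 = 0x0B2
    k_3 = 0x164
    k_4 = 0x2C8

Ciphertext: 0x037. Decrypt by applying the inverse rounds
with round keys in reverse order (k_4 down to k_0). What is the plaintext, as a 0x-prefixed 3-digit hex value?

0xD5A

s_0 = ciphertext = 0x037
s_1 = InvRound(s_0, k_4) = 0x3F9
s_2 = InvRound(s_1, k_3) = 0xCB9
s_3 = InvRound(s_2, k_2) = 0x277
s_4 = InvRound(s_3, k_1) = 0x8ED
s_5 = InvRound(s_4, k_0) = 0xD5A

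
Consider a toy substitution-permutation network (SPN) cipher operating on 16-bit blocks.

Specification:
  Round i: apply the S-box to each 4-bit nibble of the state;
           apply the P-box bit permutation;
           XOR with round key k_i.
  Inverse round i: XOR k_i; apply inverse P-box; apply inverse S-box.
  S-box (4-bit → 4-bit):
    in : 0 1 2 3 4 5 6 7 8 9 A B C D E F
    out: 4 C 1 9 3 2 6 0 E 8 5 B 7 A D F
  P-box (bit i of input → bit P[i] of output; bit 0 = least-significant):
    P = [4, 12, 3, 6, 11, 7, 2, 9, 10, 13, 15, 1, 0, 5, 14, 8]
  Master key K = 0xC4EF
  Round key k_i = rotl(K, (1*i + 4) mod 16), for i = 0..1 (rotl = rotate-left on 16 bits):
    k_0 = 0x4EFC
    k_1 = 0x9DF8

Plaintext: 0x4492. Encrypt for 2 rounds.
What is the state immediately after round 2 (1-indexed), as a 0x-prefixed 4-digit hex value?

0x651E

s_0 = plaintext = 0x4492
s_1 = Round(s_0, k_0) = 0x68CD
s_2 = Round(s_1, k_1) = 0x651E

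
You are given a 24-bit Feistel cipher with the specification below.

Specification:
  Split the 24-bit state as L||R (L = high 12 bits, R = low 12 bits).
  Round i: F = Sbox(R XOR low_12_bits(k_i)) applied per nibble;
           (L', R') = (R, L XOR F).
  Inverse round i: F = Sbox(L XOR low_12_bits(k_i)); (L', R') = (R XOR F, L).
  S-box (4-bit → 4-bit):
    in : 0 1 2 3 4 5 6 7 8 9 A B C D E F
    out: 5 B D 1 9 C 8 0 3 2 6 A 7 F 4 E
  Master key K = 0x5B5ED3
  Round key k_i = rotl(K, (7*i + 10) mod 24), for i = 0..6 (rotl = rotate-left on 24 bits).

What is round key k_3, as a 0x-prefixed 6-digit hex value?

0xAF69AD

K = 0x5B5ED3
k_0 = rotl(K, (7*0+10) mod 24) = rotl(K, 10) = 0x7B4D6D
k_1 = rotl(K, (7*1+10) mod 24) = rotl(K, 17) = 0xA6B6BD
k_2 = rotl(K, (7*2+10) mod 24) = rotl(K, 0) = 0x5B5ED3
k_3 = rotl(K, (7*3+10) mod 24) = rotl(K, 7) = 0xAF69AD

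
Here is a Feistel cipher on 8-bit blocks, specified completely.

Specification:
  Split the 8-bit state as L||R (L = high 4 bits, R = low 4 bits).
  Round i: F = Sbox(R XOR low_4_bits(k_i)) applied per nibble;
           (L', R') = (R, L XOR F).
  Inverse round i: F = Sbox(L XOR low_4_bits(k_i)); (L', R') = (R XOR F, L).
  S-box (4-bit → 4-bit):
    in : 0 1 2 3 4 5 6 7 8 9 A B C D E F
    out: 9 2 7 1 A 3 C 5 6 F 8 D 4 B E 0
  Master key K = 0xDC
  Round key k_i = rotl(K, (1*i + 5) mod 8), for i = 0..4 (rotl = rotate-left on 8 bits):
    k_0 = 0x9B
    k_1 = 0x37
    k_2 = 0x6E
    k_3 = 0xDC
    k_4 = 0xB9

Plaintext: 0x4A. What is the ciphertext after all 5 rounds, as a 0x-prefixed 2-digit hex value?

s_0 = plaintext = 0x4A
s_1 = Round(s_0, k_0) = 0xA6
s_2 = Round(s_1, k_1) = 0x68
s_3 = Round(s_2, k_2) = 0x8A
s_4 = Round(s_3, k_3) = 0xA4
s_5 = Round(s_4, k_4) = 0x41

0x41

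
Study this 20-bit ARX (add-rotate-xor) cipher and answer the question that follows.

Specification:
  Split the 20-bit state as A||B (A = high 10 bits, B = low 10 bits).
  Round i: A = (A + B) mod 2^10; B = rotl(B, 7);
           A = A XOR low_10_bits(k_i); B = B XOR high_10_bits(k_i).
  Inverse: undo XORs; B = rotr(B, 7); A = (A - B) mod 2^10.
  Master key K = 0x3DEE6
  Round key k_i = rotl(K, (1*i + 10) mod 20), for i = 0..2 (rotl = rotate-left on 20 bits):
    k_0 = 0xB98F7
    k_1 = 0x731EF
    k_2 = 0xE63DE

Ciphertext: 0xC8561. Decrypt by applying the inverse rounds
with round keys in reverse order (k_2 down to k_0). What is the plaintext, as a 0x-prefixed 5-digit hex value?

0x34755

s_0 = ciphertext = 0xC8561
s_1 = InvRound(s_0, k_2) = 0x4CBCD
s_2 = InvRound(s_1, k_1) = 0x3440C
s_3 = InvRound(s_2, k_0) = 0x34755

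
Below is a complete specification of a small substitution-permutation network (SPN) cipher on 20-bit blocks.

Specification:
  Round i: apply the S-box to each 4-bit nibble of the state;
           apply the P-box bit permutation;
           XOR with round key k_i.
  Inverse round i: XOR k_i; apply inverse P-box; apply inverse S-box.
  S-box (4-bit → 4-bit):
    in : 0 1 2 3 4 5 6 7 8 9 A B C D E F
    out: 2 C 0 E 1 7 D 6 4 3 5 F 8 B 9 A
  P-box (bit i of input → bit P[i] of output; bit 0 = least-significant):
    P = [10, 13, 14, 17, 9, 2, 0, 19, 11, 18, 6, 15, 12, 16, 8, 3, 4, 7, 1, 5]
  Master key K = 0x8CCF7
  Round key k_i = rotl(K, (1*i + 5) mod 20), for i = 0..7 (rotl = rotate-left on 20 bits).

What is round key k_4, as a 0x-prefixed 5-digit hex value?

0x9EF19

K = 0x8CCF7
k_0 = rotl(K, (1*0+5) mod 20) = rotl(K, 5) = 0x99EF1
k_1 = rotl(K, (1*1+5) mod 20) = rotl(K, 6) = 0x33DE3
k_2 = rotl(K, (1*2+5) mod 20) = rotl(K, 7) = 0x67BC6
k_3 = rotl(K, (1*3+5) mod 20) = rotl(K, 8) = 0xCF78C
k_4 = rotl(K, (1*4+5) mod 20) = rotl(K, 9) = 0x9EF19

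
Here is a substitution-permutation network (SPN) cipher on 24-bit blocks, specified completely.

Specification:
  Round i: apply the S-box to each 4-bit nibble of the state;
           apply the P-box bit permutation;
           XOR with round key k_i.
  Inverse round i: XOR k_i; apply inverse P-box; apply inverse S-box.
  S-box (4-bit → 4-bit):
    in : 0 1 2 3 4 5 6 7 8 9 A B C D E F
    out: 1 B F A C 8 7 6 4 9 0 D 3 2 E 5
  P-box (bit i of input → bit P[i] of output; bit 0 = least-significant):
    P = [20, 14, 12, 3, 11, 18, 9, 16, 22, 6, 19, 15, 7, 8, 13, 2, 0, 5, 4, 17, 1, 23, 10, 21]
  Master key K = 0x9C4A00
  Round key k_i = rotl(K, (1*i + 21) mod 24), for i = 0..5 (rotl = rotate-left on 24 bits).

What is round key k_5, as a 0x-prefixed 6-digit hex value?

0x712802

K = 0x9C4A00
k_0 = rotl(K, (1*0+21) mod 24) = rotl(K, 21) = 0x138940
k_1 = rotl(K, (1*1+21) mod 24) = rotl(K, 22) = 0x271280
k_2 = rotl(K, (1*2+21) mod 24) = rotl(K, 23) = 0x4E2500
k_3 = rotl(K, (1*3+21) mod 24) = rotl(K, 0) = 0x9C4A00
k_4 = rotl(K, (1*4+21) mod 24) = rotl(K, 1) = 0x389401
k_5 = rotl(K, (1*5+21) mod 24) = rotl(K, 2) = 0x712802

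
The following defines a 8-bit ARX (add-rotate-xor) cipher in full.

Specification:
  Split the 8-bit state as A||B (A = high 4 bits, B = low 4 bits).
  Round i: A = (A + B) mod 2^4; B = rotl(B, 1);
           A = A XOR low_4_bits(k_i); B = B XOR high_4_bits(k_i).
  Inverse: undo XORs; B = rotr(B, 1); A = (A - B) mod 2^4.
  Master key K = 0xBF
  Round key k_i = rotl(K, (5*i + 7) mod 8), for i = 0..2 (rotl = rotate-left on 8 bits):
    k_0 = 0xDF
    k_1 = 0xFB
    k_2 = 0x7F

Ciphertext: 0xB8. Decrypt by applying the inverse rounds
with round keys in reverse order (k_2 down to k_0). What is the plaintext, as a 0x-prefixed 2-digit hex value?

0x3E

s_0 = ciphertext = 0xB8
s_1 = InvRound(s_0, k_2) = 0x5F
s_2 = InvRound(s_1, k_1) = 0xE0
s_3 = InvRound(s_2, k_0) = 0x3E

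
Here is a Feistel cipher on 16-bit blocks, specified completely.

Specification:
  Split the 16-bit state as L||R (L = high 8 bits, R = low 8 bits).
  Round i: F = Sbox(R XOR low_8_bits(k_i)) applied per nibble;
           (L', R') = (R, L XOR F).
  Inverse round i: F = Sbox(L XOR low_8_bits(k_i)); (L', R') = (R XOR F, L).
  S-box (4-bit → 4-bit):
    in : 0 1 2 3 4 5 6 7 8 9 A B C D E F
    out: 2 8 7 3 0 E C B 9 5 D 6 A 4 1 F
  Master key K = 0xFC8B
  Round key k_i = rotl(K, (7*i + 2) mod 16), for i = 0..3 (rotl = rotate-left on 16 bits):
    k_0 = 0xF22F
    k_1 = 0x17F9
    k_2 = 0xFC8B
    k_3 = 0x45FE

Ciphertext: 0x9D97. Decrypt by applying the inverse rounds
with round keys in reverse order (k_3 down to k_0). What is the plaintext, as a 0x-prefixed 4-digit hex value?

s_0 = ciphertext = 0x9D97
s_1 = InvRound(s_0, k_3) = 0x549D
s_2 = InvRound(s_1, k_2) = 0xD254
s_3 = InvRound(s_2, k_1) = 0x22D2
s_4 = InvRound(s_3, k_0) = 0xF622

0xF622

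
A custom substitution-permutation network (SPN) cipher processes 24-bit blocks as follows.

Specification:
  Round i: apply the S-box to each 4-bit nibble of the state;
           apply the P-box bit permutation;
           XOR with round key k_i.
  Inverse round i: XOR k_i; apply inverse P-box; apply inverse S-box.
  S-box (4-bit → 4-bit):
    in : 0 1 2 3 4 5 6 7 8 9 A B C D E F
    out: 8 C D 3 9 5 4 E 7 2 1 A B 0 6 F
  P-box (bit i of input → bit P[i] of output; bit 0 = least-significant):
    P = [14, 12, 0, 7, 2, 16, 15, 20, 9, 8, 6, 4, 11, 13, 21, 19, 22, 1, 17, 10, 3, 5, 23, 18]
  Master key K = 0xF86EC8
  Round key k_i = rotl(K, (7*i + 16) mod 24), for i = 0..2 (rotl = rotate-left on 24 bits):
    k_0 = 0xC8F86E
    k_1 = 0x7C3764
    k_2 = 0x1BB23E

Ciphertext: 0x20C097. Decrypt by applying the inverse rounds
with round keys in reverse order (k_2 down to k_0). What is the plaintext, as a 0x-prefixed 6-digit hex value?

0xC28C8B

s_0 = ciphertext = 0x20C097
s_1 = InvRound(s_0, k_2) = 0x367ABF
s_2 = InvRound(s_1, k_1) = 0xAF47D2
s_3 = InvRound(s_2, k_0) = 0xC28C8B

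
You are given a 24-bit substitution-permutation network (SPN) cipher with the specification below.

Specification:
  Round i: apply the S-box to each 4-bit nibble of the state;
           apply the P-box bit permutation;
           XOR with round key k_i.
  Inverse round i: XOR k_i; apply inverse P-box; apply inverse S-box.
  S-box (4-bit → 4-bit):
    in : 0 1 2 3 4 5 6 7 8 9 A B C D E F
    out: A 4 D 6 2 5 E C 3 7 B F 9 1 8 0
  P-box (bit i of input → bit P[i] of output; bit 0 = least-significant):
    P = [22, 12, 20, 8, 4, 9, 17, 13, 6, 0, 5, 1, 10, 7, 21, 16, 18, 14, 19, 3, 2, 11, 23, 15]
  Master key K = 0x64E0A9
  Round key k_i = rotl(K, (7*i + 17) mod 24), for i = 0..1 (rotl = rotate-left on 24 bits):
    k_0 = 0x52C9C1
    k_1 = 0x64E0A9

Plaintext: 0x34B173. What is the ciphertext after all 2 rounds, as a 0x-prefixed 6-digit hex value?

0x5F4649

s_0 = plaintext = 0x34B173
s_1 = Round(s_0, k_0) = 0xE1B561
s_2 = Round(s_1, k_1) = 0x5F4649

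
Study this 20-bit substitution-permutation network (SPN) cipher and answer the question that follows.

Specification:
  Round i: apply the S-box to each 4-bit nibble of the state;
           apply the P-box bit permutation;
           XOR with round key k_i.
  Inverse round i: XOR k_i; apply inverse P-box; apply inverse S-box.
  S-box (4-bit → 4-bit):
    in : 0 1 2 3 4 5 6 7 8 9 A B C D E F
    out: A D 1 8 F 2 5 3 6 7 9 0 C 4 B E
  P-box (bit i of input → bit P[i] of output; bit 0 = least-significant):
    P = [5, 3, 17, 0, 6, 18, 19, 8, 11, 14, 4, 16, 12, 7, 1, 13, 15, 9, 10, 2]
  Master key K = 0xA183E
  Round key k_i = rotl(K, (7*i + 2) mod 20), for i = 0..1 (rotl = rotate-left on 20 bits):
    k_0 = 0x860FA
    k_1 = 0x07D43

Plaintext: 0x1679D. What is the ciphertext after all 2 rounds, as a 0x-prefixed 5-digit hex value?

s_0 = plaintext = 0x1679D
s_1 = Round(s_0, k_0) = 0x6BCBC
s_2 = Round(s_1, k_1) = 0x3F952

0x3F952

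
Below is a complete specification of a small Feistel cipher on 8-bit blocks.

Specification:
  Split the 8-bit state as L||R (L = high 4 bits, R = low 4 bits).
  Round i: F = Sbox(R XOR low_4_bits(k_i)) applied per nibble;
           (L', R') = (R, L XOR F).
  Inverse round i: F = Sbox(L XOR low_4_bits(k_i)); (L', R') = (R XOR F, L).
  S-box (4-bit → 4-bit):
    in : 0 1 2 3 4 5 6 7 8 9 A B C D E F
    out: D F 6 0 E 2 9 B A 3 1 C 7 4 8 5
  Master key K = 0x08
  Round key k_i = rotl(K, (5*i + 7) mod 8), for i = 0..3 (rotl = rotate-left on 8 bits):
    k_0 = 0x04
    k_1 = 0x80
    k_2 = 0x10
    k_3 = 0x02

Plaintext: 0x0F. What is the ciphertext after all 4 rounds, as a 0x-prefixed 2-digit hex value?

s_0 = plaintext = 0x0F
s_1 = Round(s_0, k_0) = 0xFC
s_2 = Round(s_1, k_1) = 0xC8
s_3 = Round(s_2, k_2) = 0x86
s_4 = Round(s_3, k_3) = 0x66

0x66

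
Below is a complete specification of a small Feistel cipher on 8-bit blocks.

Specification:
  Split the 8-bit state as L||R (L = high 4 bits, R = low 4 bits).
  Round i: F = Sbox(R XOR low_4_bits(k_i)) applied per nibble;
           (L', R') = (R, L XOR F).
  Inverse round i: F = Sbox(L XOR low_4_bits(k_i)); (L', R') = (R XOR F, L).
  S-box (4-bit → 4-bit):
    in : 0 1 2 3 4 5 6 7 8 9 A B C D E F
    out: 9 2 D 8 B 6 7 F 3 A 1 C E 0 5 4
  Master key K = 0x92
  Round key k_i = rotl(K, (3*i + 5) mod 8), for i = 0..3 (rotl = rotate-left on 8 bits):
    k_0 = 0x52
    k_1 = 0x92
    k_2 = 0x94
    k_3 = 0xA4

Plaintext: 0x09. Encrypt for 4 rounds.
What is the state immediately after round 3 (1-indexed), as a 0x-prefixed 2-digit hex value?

s_0 = plaintext = 0x09
s_1 = Round(s_0, k_0) = 0x9C
s_2 = Round(s_1, k_1) = 0xCC
s_3 = Round(s_2, k_2) = 0xCF
s_4 = Round(s_3, k_3) = 0xF0

0xCF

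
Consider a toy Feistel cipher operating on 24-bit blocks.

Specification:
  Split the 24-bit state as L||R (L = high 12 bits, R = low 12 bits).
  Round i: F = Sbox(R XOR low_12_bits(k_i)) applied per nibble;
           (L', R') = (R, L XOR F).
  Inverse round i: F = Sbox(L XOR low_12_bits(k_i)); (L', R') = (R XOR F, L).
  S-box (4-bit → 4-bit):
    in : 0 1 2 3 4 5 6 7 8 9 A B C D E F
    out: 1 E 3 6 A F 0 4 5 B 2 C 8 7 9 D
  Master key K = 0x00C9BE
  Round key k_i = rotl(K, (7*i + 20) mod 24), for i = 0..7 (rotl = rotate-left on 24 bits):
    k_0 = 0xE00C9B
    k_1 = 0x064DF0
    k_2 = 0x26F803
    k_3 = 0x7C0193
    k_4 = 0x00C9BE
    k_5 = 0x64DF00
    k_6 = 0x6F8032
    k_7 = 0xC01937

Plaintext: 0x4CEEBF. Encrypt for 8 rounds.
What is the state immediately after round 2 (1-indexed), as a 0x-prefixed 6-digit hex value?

s_0 = plaintext = 0x4CEEBF
s_1 = Round(s_0, k_0) = 0xEBF7F4
s_2 = Round(s_1, k_1) = 0x7F4CA5
s_3 = Round(s_2, k_2) = 0xCA5DD4
s_4 = Round(s_3, k_3) = 0xDD4401
s_5 = Round(s_4, k_4) = 0x401A19
s_6 = Round(s_5, k_5) = 0xA19BEA
s_7 = Round(s_6, k_6) = 0xBEA66C
s_8 = Round(s_7, k_7) = 0x66C616

0x7F4CA5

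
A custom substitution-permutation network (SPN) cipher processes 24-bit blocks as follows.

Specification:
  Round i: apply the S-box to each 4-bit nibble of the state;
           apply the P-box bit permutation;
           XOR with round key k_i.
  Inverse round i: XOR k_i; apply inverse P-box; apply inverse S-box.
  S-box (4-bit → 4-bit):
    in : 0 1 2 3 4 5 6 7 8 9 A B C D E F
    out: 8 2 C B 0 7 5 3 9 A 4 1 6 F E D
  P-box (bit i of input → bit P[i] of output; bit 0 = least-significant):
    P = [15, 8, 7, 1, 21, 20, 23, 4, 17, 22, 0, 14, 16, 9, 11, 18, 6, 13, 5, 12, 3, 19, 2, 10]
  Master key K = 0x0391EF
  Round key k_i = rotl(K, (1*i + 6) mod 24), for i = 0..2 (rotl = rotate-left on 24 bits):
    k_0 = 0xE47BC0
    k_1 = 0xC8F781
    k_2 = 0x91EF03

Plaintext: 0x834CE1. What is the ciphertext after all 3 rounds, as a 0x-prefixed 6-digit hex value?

s_0 = plaintext = 0x834CE1
s_1 = Round(s_0, k_0) = 0x344E99
s_2 = Round(s_1, k_1) = 0x90B29A
s_3 = Round(s_2, k_2) = 0x88BB92

0x88BB92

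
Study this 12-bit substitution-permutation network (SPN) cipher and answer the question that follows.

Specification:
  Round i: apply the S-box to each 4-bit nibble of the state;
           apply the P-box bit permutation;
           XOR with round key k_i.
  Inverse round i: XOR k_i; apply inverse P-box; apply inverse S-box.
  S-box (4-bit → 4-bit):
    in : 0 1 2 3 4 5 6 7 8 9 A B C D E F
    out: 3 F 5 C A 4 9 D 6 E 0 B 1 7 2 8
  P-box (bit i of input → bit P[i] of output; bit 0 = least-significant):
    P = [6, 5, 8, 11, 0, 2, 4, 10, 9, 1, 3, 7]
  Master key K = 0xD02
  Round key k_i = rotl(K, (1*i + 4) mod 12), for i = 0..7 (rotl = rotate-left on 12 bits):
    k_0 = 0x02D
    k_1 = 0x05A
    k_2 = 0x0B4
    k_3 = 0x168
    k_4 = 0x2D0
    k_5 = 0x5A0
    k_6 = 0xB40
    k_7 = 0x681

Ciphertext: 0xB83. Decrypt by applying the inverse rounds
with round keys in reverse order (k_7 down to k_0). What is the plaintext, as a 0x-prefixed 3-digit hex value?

s_0 = ciphertext = 0xB83
s_1 = InvRound(s_0, k_7) = 0xEF3
s_2 = InvRound(s_1, k_6) = 0x478
s_3 = InvRound(s_2, k_5) = 0x352
s_4 = InvRound(s_3, k_4) = 0x4A5
s_5 = InvRound(s_4, k_3) = 0x3B2
s_6 = InvRound(s_5, k_2) = 0x0E5
s_7 = InvRound(s_6, k_1) = 0x9DE
s_8 = InvRound(s_7, k_0) = 0x421

0x421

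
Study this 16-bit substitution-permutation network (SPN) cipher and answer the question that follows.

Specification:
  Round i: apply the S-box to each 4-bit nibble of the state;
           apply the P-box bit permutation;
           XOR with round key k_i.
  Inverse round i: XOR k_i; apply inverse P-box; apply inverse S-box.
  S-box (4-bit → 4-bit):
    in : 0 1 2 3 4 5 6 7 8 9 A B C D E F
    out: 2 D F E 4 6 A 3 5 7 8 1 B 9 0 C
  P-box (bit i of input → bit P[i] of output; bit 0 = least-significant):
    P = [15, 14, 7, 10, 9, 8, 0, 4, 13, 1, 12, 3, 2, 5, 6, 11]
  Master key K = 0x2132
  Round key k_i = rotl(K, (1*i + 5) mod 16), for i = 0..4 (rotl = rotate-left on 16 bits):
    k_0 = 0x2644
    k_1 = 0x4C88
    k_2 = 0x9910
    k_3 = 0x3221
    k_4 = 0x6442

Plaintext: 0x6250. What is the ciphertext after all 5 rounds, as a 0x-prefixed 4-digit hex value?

0xBC90

s_0 = plaintext = 0x6250
s_1 = Round(s_0, k_0) = 0x5F6F
s_2 = Round(s_1, k_1) = 0x5970
s_3 = Round(s_2, k_2) = 0xEA72
s_4 = Round(s_3, k_3) = 0xF5A9
s_5 = Round(s_4, k_4) = 0xBC90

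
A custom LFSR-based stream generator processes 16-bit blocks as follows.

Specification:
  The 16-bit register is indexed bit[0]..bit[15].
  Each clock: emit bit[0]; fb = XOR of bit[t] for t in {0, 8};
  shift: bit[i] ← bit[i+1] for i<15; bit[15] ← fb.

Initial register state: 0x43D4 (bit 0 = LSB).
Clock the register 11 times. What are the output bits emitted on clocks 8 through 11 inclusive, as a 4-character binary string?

reg_0 = 0x43D4
clock 1: out=0, reg = 0xA1EA
clock 2: out=0, reg = 0xD0F5
clock 3: out=1, reg = 0xE87A
clock 4: out=0, reg = 0x743D
clock 5: out=1, reg = 0xBA1E
clock 6: out=0, reg = 0x5D0F
clock 7: out=1, reg = 0x2E87
clock 8: out=1, reg = 0x9743
clock 9: out=1, reg = 0x4BA1
clock 10: out=1, reg = 0x25D0
clock 11: out=0, reg = 0x92E8

1110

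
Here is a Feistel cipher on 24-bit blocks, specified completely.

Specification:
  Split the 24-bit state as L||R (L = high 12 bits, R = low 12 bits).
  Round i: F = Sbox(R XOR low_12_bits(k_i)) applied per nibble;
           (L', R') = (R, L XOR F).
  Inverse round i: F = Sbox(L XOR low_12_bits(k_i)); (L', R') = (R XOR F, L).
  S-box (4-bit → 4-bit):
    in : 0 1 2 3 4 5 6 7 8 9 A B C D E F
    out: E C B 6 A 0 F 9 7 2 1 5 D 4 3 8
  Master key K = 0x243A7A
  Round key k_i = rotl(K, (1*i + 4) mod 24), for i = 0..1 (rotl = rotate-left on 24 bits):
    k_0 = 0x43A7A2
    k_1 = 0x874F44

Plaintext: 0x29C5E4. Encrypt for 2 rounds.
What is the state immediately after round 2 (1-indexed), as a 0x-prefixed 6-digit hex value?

0x933A7D

s_0 = plaintext = 0x29C5E4
s_1 = Round(s_0, k_0) = 0x5E4933
s_2 = Round(s_1, k_1) = 0x933A7D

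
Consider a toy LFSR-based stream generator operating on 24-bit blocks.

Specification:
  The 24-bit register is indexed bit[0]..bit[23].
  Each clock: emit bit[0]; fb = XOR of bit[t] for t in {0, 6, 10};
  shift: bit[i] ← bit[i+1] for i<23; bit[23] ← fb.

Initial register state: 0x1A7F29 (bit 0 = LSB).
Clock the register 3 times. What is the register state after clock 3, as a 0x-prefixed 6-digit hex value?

reg_0 = 0x1A7F29
clock 1: out=1, reg = 0x0D3F94
clock 2: out=0, reg = 0x869FCA
clock 3: out=0, reg = 0x434FE5

0x434FE5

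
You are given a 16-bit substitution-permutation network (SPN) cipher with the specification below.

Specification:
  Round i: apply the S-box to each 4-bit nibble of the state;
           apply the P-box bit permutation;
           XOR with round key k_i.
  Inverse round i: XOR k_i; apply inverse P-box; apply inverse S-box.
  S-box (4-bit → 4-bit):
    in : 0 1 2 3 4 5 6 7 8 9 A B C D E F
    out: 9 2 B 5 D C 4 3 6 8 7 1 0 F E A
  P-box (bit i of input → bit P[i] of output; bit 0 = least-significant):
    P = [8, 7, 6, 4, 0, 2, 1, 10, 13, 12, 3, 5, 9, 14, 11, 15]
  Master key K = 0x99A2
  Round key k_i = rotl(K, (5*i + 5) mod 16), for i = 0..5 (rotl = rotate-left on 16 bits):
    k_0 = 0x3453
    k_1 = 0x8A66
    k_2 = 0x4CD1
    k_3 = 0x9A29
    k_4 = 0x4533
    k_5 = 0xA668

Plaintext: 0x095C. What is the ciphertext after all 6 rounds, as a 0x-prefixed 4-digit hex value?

s_0 = plaintext = 0x095C
s_1 = Round(s_0, k_0) = 0xB271
s_2 = Round(s_1, k_1) = 0xB8C3
s_3 = Round(s_2, k_2) = 0x5F99
s_4 = Round(s_3, k_3) = 0x0619
s_5 = Round(s_4, k_4) = 0xC72F
s_6 = Round(s_5, k_5) = 0x92FD

0x92FD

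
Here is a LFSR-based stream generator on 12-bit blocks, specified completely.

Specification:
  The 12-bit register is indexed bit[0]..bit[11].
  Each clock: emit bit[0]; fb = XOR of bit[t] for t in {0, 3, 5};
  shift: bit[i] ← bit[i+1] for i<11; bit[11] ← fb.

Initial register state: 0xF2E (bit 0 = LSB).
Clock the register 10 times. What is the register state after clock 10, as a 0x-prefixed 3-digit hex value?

0xECB

reg_0 = 0xF2E
clock 1: out=0, reg = 0x797
clock 2: out=1, reg = 0xBCB
clock 3: out=1, reg = 0x5E5
clock 4: out=1, reg = 0x2F2
clock 5: out=0, reg = 0x979
clock 6: out=1, reg = 0xCBC
clock 7: out=0, reg = 0x65E
clock 8: out=0, reg = 0xB2F
clock 9: out=1, reg = 0xD97
clock 10: out=1, reg = 0xECB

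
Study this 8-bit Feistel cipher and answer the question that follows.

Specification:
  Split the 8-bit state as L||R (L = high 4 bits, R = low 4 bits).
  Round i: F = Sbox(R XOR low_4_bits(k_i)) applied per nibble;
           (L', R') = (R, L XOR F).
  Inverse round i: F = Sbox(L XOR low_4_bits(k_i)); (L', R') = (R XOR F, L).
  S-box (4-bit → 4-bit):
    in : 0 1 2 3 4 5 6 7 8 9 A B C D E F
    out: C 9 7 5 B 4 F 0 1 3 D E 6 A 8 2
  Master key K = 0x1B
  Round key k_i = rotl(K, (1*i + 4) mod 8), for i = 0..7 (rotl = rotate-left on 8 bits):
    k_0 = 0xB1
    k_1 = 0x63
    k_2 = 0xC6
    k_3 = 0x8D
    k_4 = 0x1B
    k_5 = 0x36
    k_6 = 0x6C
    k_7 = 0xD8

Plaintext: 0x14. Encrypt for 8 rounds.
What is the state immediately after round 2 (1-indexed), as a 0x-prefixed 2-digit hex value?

0x5B

s_0 = plaintext = 0x14
s_1 = Round(s_0, k_0) = 0x45
s_2 = Round(s_1, k_1) = 0x5B
s_3 = Round(s_2, k_2) = 0xBF
s_4 = Round(s_3, k_3) = 0xFC
s_5 = Round(s_4, k_4) = 0xCF
s_6 = Round(s_5, k_5) = 0xFF
s_7 = Round(s_6, k_6) = 0xFA
s_8 = Round(s_7, k_7) = 0xA8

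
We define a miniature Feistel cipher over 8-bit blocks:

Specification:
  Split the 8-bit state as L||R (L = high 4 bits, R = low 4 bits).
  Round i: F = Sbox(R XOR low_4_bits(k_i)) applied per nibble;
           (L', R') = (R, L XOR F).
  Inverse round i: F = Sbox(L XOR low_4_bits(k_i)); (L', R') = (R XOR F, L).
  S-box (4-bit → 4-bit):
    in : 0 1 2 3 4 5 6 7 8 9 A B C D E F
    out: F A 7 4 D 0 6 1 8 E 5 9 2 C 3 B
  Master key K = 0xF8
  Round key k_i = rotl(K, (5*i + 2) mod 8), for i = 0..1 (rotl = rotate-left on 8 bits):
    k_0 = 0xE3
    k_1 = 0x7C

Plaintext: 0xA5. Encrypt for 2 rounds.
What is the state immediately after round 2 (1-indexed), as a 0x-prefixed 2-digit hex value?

s_0 = plaintext = 0xA5
s_1 = Round(s_0, k_0) = 0x5C
s_2 = Round(s_1, k_1) = 0xCA

0xCA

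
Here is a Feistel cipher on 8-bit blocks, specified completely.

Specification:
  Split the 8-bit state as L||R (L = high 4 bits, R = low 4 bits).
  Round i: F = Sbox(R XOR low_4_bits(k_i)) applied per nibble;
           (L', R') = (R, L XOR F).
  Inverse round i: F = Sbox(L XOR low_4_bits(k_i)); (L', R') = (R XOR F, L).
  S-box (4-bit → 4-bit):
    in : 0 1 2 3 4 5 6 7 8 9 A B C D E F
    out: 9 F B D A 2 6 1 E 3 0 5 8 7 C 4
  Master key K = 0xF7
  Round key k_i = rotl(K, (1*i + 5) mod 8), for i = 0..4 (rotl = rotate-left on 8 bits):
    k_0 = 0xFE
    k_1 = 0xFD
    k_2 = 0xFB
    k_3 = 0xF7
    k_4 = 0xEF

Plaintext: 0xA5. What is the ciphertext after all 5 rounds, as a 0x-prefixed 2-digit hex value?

s_0 = plaintext = 0xA5
s_1 = Round(s_0, k_0) = 0x5F
s_2 = Round(s_1, k_1) = 0xFE
s_3 = Round(s_2, k_2) = 0xED
s_4 = Round(s_3, k_3) = 0xDE
s_5 = Round(s_4, k_4) = 0xE2

0xE2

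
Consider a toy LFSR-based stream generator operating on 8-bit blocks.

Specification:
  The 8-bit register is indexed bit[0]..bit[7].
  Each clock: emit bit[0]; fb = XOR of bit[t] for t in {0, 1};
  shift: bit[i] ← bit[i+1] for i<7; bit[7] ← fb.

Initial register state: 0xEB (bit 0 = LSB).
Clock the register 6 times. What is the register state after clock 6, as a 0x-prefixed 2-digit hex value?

reg_0 = 0xEB
clock 1: out=1, reg = 0x75
clock 2: out=1, reg = 0xBA
clock 3: out=0, reg = 0xDD
clock 4: out=1, reg = 0xEE
clock 5: out=0, reg = 0xF7
clock 6: out=1, reg = 0x7B

0x7B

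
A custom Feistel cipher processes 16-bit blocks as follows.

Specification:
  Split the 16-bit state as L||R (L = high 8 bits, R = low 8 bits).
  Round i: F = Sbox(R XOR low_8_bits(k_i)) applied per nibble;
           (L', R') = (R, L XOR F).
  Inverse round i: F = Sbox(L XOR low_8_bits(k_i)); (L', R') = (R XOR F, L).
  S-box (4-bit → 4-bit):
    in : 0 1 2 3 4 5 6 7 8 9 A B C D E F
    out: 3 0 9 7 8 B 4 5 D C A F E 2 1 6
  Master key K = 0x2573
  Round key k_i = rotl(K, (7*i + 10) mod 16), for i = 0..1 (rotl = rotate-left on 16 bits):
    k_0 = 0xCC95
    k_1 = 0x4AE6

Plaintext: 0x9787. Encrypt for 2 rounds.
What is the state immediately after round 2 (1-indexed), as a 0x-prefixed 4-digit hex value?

s_0 = plaintext = 0x9787
s_1 = Round(s_0, k_0) = 0x879E
s_2 = Round(s_1, k_1) = 0x9EDA

0x9EDA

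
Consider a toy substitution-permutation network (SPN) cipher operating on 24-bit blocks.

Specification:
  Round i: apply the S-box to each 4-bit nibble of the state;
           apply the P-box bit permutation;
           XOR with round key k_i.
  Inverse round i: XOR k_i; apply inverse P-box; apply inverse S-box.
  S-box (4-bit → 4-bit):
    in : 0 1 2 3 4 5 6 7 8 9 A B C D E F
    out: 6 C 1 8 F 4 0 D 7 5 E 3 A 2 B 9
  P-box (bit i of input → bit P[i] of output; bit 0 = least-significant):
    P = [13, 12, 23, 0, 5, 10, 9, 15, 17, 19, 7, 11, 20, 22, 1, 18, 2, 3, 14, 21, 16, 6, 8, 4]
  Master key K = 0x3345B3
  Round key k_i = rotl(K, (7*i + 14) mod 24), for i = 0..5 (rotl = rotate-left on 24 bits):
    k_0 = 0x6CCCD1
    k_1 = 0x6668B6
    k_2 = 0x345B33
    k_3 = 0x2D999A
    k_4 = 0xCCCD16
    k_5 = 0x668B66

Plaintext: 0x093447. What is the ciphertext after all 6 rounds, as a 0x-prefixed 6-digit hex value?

s_0 = plaintext = 0x093447
s_1 = Round(s_0, k_0) = 0xE22334
s_2 = Round(s_1, k_1) = 0xF7D0E3
s_3 = Round(s_2, k_2) = 0x5D9F86
s_4 = Round(s_3, k_3) = 0x3F96B0
s_5 = Round(s_4, k_4) = 0x7CD920
s_6 = Round(s_5, k_5) = 0x859ADE

0x859ADE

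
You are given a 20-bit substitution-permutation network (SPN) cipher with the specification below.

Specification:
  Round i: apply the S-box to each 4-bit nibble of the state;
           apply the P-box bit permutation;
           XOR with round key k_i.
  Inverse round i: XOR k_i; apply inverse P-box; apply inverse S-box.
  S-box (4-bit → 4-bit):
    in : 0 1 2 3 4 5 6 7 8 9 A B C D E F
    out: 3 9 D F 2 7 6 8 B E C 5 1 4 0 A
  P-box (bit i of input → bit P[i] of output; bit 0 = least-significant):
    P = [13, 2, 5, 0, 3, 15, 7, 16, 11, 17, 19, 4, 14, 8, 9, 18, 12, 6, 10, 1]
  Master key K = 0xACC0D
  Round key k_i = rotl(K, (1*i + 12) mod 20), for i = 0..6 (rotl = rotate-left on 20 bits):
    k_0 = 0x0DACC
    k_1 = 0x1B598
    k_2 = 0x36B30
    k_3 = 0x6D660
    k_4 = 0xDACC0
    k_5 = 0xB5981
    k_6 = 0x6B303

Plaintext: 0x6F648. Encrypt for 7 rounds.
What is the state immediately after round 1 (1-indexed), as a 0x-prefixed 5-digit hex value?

s_0 = plaintext = 0x6F648
s_1 = Round(s_0, k_0) = 0xE7F89
s_2 = Round(s_1, k_1) = 0x635A5
s_3 = Round(s_2, k_2) = 0xC04D4
s_4 = Round(s_3, k_3) = 0x487E4
s_5 = Round(s_4, k_4) = 0x9ED94
s_6 = Round(s_5, k_5) = 0x2DD47
s_7 = Round(s_6, k_6) = 0xE2500

0xE7F89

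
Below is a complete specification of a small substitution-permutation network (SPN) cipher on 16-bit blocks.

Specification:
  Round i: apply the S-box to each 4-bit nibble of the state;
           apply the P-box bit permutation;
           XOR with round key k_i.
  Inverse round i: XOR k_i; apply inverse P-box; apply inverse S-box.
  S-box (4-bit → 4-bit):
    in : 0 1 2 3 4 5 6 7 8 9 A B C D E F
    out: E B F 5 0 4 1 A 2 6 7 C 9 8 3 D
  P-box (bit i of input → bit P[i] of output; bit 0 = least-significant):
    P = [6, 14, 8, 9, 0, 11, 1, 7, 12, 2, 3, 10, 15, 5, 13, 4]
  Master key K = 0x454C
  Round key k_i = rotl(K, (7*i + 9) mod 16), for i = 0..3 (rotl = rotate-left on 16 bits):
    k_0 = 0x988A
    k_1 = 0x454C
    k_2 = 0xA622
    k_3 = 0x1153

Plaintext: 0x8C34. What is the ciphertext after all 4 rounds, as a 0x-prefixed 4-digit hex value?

0xF369

s_0 = plaintext = 0x8C34
s_1 = Round(s_0, k_0) = 0x8CA9
s_2 = Round(s_1, k_1) = 0x186F
s_3 = Round(s_2, k_2) = 0x2557
s_4 = Round(s_3, k_3) = 0xF369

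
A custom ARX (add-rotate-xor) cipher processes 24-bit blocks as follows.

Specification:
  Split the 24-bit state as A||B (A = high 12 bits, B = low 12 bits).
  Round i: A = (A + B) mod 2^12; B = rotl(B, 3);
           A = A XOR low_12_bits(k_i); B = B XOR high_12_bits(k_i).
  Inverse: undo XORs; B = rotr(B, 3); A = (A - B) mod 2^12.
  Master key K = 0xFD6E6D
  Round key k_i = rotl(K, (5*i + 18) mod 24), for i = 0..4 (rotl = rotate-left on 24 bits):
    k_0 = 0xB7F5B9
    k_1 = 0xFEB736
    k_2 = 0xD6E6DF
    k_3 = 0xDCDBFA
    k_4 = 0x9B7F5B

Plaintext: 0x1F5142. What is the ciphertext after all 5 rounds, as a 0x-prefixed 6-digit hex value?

s_0 = plaintext = 0x1F5142
s_1 = Round(s_0, k_0) = 0x68E16F
s_2 = Round(s_1, k_1) = 0x0CB493
s_3 = Round(s_2, k_2) = 0x3819F4
s_4 = Round(s_3, k_3) = 0x68F269
s_5 = Round(s_4, k_4) = 0x7A3AFE

0x7A3AFE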